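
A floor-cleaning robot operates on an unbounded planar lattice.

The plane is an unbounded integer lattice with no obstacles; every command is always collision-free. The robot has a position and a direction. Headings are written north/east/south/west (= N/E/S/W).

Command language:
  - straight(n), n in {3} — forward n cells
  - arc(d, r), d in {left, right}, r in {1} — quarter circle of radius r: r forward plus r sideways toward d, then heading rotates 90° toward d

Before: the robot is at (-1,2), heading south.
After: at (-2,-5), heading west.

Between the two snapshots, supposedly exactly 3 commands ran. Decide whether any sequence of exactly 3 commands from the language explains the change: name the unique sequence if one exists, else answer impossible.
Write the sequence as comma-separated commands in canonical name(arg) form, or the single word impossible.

key: position moved to (-2,-5) AND the heading swung to W — translation plus rotation needed
t0: at (-1,2), heading south
t=1 straight(3) ⇒ at (-1,-1), heading south
t=2 straight(3) ⇒ at (-1,-4), heading south
t=3 arc(right, 1) ⇒ at (-2,-5), heading west
all 27 alternatives checked — unique.

straight(3), straight(3), arc(right, 1)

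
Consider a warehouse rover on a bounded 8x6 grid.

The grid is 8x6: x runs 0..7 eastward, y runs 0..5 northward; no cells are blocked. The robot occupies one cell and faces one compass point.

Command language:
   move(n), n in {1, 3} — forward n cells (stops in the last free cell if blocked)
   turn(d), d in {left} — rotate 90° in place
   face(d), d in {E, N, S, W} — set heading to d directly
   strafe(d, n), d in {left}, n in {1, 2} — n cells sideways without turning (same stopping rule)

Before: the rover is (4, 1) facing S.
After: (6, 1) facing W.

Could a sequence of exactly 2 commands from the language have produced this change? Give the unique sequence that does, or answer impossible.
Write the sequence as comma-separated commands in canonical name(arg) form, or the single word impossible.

key: position moved to (6,1) AND the heading swung to W — translation plus rotation needed
begin: (4, 1) facing S
[1] after strafe(left, 2): (6, 1) facing S
[2] after face(W): (6, 1) facing W
uniquely the one of 81 2-step routes that fits.

strafe(left, 2), face(W)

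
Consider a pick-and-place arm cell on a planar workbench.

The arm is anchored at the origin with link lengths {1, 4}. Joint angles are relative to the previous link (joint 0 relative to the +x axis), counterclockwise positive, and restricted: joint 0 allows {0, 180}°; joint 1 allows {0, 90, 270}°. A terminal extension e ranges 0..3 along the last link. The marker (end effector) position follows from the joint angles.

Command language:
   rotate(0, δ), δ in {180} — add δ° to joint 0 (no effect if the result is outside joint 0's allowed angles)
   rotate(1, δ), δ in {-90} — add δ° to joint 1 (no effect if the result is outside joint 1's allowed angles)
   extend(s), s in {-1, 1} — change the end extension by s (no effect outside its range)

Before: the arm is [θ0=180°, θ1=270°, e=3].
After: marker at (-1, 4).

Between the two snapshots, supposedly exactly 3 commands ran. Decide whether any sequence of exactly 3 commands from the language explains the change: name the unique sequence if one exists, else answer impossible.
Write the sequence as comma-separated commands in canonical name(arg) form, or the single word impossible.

initial: [θ0=180°, θ1=270°, e=3]
t=1 extend(-1) ⇒ [θ0=180°, θ1=270°, e=2]
t=2 extend(-1) ⇒ [θ0=180°, θ1=270°, e=1]
t=3 extend(-1) ⇒ [θ0=180°, θ1=270°, e=0]
all 64 alternatives checked — unique.

extend(-1), extend(-1), extend(-1)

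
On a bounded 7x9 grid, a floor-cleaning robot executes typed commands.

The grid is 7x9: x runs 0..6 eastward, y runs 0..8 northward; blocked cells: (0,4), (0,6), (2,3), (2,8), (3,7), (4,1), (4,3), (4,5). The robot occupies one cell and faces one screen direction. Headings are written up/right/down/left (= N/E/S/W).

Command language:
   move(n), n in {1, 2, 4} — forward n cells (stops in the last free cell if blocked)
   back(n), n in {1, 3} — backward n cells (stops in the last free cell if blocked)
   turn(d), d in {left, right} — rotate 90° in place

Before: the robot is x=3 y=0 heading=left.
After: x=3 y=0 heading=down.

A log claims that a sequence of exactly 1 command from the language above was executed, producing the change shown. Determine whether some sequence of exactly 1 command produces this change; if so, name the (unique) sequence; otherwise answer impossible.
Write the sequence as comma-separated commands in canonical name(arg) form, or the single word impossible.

turn(left)

key: (3,0) unchanged — the single command moves nothing
from: x=3 y=0 heading=left
1. turn(left) → x=3 y=0 heading=down
all 7 alternatives checked — unique.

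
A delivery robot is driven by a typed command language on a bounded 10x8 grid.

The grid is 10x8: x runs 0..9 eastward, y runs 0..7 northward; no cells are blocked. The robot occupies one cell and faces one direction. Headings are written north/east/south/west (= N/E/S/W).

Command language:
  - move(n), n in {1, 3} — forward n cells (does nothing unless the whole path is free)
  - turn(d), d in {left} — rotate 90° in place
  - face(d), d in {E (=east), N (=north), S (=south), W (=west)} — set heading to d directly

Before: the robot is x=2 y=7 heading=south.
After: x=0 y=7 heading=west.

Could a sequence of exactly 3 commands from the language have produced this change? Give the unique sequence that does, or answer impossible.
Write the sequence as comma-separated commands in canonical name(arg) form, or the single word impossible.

key: cell and facing (now W) both changed — the 3 commands mix motion and turning
initial: x=2 y=7 heading=south
[1] after face(W): x=2 y=7 heading=west
[2] after move(1): x=1 y=7 heading=west
[3] after move(1): x=0 y=7 heading=west
no rival 3-sequence matches.

face(W), move(1), move(1)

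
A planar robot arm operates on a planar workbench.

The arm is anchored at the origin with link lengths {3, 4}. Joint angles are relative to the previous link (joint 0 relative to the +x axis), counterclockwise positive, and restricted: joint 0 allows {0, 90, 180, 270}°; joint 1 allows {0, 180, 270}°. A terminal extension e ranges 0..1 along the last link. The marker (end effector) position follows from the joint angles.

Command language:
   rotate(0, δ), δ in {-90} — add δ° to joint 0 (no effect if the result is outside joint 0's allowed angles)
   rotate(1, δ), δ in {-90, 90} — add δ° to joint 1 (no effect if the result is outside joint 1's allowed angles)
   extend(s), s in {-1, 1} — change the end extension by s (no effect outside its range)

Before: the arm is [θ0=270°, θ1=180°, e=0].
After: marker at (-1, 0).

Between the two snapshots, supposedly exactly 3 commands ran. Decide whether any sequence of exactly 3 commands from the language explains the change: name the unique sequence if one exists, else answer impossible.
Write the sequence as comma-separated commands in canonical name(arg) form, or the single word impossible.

t0: [θ0=270°, θ1=180°, e=0]
[1] after rotate(0, -90): [θ0=180°, θ1=180°, e=0]
[2] after rotate(0, -90): [θ0=90°, θ1=180°, e=0]
[3] after rotate(0, -90): [θ0=0°, θ1=180°, e=0]
uniquely the one of 125 3-step routes that fits.

rotate(0, -90), rotate(0, -90), rotate(0, -90)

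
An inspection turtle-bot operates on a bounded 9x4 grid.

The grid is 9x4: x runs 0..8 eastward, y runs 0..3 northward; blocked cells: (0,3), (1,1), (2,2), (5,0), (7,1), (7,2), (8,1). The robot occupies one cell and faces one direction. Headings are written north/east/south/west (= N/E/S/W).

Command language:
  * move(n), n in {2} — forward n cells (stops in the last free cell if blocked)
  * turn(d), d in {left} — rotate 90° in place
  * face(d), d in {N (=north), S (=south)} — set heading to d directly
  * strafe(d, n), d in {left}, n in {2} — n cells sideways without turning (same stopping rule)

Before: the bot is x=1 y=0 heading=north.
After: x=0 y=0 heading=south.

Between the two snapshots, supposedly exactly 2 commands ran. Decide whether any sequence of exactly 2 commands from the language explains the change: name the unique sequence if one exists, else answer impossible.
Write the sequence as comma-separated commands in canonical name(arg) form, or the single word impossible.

key: strafe(left, 2) runs into the grid edge before its full distance
start: x=1 y=0 heading=north
1. strafe(left, 2) → x=0 y=0 heading=north
2. face(S) → x=0 y=0 heading=south
all 25 alternatives checked — unique.

strafe(left, 2), face(S)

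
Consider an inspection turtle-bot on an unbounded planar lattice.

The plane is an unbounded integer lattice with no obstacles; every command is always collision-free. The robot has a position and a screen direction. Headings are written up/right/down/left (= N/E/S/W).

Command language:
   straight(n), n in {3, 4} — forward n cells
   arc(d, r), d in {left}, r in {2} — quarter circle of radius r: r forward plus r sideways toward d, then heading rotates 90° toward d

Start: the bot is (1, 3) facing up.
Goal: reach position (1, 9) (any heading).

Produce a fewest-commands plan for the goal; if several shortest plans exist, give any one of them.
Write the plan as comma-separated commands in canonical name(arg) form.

straight(3), straight(3)

t0: (1, 3) facing up
t=1 straight(3) ⇒ (1, 6) facing up
t=2 straight(3) ⇒ (1, 9) facing up
minimal: 2 command(s), checked below 2.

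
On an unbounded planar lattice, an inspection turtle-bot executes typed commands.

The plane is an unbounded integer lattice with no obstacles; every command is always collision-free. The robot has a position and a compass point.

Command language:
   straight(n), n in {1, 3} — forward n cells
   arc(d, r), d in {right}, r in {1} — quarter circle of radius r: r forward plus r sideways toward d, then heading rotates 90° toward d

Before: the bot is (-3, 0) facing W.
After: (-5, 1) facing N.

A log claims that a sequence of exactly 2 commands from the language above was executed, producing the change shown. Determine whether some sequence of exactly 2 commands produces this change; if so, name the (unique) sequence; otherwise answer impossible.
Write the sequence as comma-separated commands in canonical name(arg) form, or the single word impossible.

straight(1), arc(right, 1)

key: position moved to (-5,1) AND the heading swung to N — translation plus rotation needed
from: (-3, 0) facing W
t=1 straight(1) ⇒ (-4, 0) facing W
t=2 arc(right, 1) ⇒ (-5, 1) facing N
no rival 2-sequence matches.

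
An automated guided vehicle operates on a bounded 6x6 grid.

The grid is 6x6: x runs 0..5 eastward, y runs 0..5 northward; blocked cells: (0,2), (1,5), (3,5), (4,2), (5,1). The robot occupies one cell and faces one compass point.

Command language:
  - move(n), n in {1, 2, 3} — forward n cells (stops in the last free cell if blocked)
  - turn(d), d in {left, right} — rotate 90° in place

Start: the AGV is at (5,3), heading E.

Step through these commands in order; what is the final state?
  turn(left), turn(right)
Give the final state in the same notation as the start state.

at (5,3), heading E

initial: at (5,3), heading E
1. turn(left) → at (5,3), heading N
2. turn(right) → at (5,3), heading E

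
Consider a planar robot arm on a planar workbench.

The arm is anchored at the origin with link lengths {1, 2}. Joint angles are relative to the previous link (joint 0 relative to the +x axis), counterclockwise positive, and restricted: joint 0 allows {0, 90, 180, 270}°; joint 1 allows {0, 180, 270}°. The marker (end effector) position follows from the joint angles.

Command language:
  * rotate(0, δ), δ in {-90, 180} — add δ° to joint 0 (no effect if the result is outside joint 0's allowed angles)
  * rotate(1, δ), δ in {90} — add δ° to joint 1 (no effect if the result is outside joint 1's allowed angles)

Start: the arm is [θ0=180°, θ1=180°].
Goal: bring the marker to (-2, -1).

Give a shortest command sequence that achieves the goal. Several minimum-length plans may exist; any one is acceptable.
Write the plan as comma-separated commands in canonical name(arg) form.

initial: [θ0=180°, θ1=180°]
step 1 (rotate(0, -90)): [θ0=90°, θ1=180°]
step 2 (rotate(1, 90)): [θ0=90°, θ1=270°]
step 3 (rotate(0, 180)): [θ0=270°, θ1=270°]
nothing shorter than 3 reaches the goal.

rotate(0, -90), rotate(1, 90), rotate(0, 180)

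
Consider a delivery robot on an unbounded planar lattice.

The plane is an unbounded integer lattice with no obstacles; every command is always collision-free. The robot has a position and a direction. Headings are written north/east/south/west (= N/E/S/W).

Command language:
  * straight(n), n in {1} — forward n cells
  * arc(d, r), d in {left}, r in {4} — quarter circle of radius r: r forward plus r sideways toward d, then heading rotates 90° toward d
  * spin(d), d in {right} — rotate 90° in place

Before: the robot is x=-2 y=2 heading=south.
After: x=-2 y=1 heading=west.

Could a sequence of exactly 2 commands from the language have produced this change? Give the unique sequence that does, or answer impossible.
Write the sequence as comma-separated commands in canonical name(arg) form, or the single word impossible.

key: cell and facing (now W) both changed — the 2 commands mix motion and turning
begin: x=-2 y=2 heading=south
t=1 straight(1) ⇒ x=-2 y=1 heading=south
t=2 spin(right) ⇒ x=-2 y=1 heading=west
uniquely the one of 9 2-step routes that fits.

straight(1), spin(right)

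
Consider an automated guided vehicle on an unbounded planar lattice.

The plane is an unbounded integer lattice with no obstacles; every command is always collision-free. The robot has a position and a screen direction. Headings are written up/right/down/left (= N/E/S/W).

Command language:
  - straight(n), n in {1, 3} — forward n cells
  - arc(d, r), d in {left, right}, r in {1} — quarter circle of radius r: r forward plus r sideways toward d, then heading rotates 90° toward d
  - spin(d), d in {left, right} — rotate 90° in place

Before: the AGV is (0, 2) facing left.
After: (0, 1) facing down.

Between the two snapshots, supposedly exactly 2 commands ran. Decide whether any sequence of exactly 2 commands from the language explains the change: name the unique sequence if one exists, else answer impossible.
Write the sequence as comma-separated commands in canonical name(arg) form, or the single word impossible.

key: running straight(1) before spin(left) would end elsewhere — order is forced
t0: (0, 2) facing left
t=1 spin(left) ⇒ (0, 2) facing down
t=2 straight(1) ⇒ (0, 1) facing down
all 36 alternatives checked — unique.

spin(left), straight(1)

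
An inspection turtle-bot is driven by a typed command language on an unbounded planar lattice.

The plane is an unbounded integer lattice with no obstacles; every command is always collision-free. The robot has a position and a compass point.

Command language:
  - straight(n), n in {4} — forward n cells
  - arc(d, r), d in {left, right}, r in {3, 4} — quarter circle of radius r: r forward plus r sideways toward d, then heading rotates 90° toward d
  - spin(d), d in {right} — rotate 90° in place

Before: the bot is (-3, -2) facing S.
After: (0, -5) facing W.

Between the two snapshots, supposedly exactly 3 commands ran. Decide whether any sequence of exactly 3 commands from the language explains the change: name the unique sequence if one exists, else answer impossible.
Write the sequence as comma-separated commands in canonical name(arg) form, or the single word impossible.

key: order matters: swapping arc(left, 3) and spin(right) lands elsewhere
from: (-3, -2) facing S
1. arc(left, 3) → (0, -5) facing E
2. spin(right) → (0, -5) facing S
3. spin(right) → (0, -5) facing W
uniquely the one of 216 3-step routes that fits.

arc(left, 3), spin(right), spin(right)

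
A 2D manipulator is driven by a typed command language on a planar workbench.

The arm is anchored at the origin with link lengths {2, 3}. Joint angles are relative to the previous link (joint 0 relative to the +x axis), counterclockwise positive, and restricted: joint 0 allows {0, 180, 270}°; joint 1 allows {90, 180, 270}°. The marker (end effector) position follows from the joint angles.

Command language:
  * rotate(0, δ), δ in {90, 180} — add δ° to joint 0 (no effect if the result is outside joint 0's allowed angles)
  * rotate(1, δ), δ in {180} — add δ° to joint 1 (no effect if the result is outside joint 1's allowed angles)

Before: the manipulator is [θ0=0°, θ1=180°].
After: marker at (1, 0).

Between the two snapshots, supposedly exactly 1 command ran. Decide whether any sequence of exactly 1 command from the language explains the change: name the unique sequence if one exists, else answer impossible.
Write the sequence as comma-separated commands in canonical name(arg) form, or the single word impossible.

rotate(0, 180)

start: [θ0=0°, θ1=180°]
step 1 (rotate(0, 180)): [θ0=180°, θ1=180°]
no other 1-command option fits: unique.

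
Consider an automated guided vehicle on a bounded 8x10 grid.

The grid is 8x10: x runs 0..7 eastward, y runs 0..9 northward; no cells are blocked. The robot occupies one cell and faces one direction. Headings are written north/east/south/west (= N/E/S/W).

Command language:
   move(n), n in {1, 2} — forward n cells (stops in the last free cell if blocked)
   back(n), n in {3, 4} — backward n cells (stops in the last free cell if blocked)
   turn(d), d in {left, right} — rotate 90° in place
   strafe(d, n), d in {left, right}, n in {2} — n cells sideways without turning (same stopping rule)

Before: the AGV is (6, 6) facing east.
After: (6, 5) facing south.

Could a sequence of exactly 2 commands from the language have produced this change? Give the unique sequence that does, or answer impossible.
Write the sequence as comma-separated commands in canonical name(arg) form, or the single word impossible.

turn(right), move(1)

key: running move(1) before turn(right) would end elsewhere — order is forced
start: (6, 6) facing east
t=1 turn(right) ⇒ (6, 6) facing south
t=2 move(1) ⇒ (6, 5) facing south
no rival 2-sequence matches.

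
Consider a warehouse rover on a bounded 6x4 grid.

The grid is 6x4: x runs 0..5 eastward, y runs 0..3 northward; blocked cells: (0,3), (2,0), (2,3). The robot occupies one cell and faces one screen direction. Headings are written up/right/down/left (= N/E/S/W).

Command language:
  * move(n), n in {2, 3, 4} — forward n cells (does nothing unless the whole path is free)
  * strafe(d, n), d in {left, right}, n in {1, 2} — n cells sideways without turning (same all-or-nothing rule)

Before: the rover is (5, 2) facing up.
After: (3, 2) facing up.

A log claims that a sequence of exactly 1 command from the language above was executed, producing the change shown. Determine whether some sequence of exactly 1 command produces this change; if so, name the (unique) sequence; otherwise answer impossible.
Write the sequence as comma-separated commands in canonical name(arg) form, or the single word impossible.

key: heading stays N — the single command does not turn
from: (5, 2) facing up
1. strafe(left, 2) → (3, 2) facing up
no rival 1-sequence matches.

strafe(left, 2)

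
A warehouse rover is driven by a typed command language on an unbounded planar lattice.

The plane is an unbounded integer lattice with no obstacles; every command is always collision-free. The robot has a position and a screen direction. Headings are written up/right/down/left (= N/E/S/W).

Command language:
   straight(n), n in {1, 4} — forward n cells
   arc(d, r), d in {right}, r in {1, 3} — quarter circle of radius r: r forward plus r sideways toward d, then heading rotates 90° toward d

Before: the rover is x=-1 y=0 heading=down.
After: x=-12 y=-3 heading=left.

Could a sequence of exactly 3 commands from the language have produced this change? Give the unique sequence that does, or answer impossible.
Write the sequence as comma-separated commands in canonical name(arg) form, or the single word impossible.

arc(right, 3), straight(4), straight(4)

key: position moved to (-12,-3) AND the heading swung to W — translation plus rotation needed
begin: x=-1 y=0 heading=down
step 1 (arc(right, 3)): x=-4 y=-3 heading=left
step 2 (straight(4)): x=-8 y=-3 heading=left
step 3 (straight(4)): x=-12 y=-3 heading=left
no other 3-command option fits: unique.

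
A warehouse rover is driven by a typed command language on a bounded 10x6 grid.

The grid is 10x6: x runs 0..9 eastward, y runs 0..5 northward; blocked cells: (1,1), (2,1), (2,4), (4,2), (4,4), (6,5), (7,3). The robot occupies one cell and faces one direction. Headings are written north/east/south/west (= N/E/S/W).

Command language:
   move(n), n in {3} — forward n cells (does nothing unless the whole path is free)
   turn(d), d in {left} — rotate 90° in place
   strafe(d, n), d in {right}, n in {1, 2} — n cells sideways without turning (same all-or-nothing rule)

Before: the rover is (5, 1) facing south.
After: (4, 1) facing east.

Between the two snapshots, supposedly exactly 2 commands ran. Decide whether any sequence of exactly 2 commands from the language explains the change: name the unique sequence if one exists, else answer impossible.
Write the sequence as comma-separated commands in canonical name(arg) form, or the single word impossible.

strafe(right, 1), turn(left)

key: running turn(left) before strafe(right, 1) would end elsewhere — order is forced
begin: (5, 1) facing south
t=1 strafe(right, 1) ⇒ (4, 1) facing south
t=2 turn(left) ⇒ (4, 1) facing east
no other 2-command option fits: unique.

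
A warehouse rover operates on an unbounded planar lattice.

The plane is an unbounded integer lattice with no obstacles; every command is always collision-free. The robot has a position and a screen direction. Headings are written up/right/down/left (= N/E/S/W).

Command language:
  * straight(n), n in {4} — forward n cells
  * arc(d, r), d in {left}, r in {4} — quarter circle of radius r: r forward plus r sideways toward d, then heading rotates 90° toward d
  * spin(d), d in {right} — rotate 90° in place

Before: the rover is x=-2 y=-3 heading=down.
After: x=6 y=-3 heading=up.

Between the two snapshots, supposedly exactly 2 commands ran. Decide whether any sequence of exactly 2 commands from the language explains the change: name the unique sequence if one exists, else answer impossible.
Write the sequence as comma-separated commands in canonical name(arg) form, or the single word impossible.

key: position moved to (6,-3) AND the heading swung to N — translation plus rotation needed
t0: x=-2 y=-3 heading=down
step 1 (arc(left, 4)): x=2 y=-7 heading=right
step 2 (arc(left, 4)): x=6 y=-3 heading=up
no other 2-command option fits: unique.

arc(left, 4), arc(left, 4)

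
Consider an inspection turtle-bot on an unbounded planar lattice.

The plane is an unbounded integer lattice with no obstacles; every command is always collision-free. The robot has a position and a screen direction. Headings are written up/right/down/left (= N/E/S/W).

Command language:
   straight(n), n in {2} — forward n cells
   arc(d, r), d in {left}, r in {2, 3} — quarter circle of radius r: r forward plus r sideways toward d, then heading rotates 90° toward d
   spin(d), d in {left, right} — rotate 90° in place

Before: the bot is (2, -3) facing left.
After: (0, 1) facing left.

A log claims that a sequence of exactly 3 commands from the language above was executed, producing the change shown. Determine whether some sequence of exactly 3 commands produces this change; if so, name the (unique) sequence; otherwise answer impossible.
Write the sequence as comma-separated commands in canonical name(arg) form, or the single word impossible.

spin(right), straight(2), arc(left, 2)

key: still facing W at the end — net rotation zero over 3 steps
t0: (2, -3) facing left
1. spin(right) → (2, -3) facing up
2. straight(2) → (2, -1) facing up
3. arc(left, 2) → (0, 1) facing left
no rival 3-sequence matches.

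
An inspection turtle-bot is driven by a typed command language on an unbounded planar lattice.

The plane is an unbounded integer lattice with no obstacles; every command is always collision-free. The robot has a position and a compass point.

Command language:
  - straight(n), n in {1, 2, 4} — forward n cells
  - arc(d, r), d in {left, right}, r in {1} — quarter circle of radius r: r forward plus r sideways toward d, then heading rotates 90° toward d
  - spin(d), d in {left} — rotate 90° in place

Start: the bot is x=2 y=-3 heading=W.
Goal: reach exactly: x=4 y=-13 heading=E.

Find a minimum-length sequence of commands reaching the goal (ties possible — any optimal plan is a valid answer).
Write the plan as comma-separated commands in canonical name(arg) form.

arc(left, 1), straight(4), straight(4), arc(left, 1), straight(2)

initial: x=2 y=-3 heading=W
step 1 (arc(left, 1)): x=1 y=-4 heading=S
step 2 (straight(4)): x=1 y=-8 heading=S
step 3 (straight(4)): x=1 y=-12 heading=S
step 4 (arc(left, 1)): x=2 y=-13 heading=E
step 5 (straight(2)): x=4 y=-13 heading=E
no 4-step plan works, so 5 is optimal.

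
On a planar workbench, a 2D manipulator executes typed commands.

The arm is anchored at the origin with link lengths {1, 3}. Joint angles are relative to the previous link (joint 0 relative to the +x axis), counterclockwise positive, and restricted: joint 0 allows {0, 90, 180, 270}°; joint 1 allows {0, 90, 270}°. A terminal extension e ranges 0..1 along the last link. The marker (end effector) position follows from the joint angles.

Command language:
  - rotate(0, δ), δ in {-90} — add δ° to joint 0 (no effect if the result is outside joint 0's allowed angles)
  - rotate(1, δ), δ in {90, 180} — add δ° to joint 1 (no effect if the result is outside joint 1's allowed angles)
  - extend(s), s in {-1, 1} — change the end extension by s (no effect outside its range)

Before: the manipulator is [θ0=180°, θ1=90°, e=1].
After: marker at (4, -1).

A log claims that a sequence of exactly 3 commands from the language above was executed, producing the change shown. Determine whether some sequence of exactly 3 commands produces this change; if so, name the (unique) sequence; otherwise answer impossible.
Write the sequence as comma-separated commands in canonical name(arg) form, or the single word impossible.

from: [θ0=180°, θ1=90°, e=1]
1. rotate(0, -90) → [θ0=90°, θ1=90°, e=1]
2. rotate(0, -90) → [θ0=0°, θ1=90°, e=1]
3. rotate(0, -90) → [θ0=270°, θ1=90°, e=1]
uniquely the one of 125 3-step routes that fits.

rotate(0, -90), rotate(0, -90), rotate(0, -90)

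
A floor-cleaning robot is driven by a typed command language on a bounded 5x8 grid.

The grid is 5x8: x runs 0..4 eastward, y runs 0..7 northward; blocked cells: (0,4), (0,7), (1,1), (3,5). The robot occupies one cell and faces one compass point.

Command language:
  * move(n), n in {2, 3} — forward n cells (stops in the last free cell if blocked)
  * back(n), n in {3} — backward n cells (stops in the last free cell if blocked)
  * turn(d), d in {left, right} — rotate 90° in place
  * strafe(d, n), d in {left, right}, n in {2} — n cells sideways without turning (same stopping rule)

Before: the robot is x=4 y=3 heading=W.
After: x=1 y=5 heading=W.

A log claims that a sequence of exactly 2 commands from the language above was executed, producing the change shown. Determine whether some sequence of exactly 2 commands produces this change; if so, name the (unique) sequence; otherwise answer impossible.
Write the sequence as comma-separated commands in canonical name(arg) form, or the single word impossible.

key: heading stays W — no command in the sequence turns
initial: x=4 y=3 heading=W
t=1 move(3) ⇒ x=1 y=3 heading=W
t=2 strafe(right, 2) ⇒ x=1 y=5 heading=W
all 49 alternatives checked — unique.

move(3), strafe(right, 2)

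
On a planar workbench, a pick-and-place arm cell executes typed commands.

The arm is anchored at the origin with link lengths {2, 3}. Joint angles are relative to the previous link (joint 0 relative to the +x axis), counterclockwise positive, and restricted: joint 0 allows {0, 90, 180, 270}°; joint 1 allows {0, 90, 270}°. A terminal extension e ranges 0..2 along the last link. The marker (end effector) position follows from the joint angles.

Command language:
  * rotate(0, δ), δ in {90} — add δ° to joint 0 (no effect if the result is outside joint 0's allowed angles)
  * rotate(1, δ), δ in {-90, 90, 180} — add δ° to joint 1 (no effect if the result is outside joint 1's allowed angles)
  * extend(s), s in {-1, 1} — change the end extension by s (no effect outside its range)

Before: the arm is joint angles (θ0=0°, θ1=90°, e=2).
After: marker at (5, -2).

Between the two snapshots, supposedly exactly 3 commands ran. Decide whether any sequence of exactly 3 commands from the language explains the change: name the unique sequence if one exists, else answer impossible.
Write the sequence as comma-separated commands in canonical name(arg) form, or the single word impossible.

rotate(0, 90), rotate(0, 90), rotate(0, 90)

initial: joint angles (θ0=0°, θ1=90°, e=2)
step 1 (rotate(0, 90)): joint angles (θ0=90°, θ1=90°, e=2)
step 2 (rotate(0, 90)): joint angles (θ0=180°, θ1=90°, e=2)
step 3 (rotate(0, 90)): joint angles (θ0=270°, θ1=90°, e=2)
no other 3-command option fits: unique.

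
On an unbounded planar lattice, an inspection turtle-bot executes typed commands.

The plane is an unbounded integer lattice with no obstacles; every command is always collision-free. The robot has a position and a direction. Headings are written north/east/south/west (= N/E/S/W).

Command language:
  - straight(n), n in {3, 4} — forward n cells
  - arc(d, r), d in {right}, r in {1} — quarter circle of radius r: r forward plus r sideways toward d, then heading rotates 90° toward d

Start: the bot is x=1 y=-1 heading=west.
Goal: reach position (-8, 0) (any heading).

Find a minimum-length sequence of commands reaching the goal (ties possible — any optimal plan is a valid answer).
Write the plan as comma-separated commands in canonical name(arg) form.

straight(4), straight(4), arc(right, 1)

start: x=1 y=-1 heading=west
step 1 (straight(4)): x=-3 y=-1 heading=west
step 2 (straight(4)): x=-7 y=-1 heading=west
step 3 (arc(right, 1)): x=-8 y=0 heading=north
no 2-step plan works, so 3 is optimal.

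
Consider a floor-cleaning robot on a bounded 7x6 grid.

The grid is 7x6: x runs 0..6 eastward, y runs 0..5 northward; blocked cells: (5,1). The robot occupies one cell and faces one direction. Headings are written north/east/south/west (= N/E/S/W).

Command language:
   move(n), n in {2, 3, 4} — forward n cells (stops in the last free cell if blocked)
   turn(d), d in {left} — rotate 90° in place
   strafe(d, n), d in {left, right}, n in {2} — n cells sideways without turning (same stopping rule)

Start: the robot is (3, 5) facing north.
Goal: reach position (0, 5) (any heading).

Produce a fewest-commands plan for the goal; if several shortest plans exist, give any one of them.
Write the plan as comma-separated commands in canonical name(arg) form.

strafe(left, 2), strafe(left, 2)

from: (3, 5) facing north
[1] after strafe(left, 2): (1, 5) facing north
[2] after strafe(left, 2): (0, 5) facing north
nothing shorter than 2 reaches the goal.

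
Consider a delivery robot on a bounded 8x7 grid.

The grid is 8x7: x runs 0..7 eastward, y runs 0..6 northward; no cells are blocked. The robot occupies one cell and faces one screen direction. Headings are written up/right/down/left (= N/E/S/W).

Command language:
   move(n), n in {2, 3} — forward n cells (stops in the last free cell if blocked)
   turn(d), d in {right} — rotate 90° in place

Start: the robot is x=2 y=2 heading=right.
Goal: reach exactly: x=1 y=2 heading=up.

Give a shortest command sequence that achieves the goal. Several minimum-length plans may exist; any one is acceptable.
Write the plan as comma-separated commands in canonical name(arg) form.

from: x=2 y=2 heading=right
[1] after move(2): x=4 y=2 heading=right
[2] after turn(right): x=4 y=2 heading=down
[3] after turn(right): x=4 y=2 heading=left
[4] after move(3): x=1 y=2 heading=left
[5] after turn(right): x=1 y=2 heading=up
shorter routes all fall short; 5 is best.

move(2), turn(right), turn(right), move(3), turn(right)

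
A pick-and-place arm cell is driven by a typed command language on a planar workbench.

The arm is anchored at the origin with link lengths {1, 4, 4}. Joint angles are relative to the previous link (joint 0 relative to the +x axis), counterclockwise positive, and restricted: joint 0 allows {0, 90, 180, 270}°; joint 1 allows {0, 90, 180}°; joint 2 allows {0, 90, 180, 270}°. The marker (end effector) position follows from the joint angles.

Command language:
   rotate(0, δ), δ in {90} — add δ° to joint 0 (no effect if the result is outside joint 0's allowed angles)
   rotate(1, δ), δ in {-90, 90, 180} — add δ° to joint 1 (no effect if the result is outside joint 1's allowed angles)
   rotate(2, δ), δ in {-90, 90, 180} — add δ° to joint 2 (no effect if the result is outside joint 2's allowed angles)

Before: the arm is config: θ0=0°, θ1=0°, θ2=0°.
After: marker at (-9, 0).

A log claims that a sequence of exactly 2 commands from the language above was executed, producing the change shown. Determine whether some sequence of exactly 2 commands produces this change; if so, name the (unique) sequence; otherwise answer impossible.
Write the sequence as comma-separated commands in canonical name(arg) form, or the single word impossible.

rotate(0, 90), rotate(0, 90)

begin: config: θ0=0°, θ1=0°, θ2=0°
1. rotate(0, 90) → config: θ0=90°, θ1=0°, θ2=0°
2. rotate(0, 90) → config: θ0=180°, θ1=0°, θ2=0°
all 49 alternatives checked — unique.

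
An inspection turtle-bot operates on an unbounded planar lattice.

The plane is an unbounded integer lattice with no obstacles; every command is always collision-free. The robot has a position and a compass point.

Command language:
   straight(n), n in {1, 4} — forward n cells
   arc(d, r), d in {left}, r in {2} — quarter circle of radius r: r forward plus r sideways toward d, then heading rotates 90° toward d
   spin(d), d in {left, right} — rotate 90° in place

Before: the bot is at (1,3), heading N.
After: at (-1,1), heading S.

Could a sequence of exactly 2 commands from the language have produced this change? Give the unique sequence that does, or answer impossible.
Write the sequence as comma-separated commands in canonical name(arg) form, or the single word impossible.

spin(left), arc(left, 2)

key: cell and facing (now S) both changed — the 2 commands mix motion and turning
initial: at (1,3), heading N
[1] after spin(left): at (1,3), heading W
[2] after arc(left, 2): at (-1,1), heading S
no other 2-command option fits: unique.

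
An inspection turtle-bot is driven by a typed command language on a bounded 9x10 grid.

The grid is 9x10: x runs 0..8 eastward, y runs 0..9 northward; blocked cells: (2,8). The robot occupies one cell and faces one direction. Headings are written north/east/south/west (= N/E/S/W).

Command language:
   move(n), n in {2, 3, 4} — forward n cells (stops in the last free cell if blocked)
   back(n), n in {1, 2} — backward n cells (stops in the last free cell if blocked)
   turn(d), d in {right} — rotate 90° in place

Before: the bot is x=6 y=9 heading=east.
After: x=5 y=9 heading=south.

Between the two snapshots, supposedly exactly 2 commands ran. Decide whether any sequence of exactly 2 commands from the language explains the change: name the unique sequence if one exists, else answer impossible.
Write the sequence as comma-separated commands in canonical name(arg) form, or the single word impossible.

back(1), turn(right)

key: running turn(right) before back(1) would end elsewhere — order is forced
t0: x=6 y=9 heading=east
1. back(1) → x=5 y=9 heading=east
2. turn(right) → x=5 y=9 heading=south
no other 2-command option fits: unique.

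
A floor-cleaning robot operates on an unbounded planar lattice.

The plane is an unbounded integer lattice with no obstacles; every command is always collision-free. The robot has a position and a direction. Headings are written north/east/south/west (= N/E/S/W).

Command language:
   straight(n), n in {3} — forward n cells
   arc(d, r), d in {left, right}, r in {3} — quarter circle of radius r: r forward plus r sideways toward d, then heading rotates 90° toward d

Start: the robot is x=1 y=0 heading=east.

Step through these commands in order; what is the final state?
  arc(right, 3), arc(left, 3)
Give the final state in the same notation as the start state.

x=7 y=-6 heading=east

from: x=1 y=0 heading=east
[1] after arc(right, 3): x=4 y=-3 heading=south
[2] after arc(left, 3): x=7 y=-6 heading=east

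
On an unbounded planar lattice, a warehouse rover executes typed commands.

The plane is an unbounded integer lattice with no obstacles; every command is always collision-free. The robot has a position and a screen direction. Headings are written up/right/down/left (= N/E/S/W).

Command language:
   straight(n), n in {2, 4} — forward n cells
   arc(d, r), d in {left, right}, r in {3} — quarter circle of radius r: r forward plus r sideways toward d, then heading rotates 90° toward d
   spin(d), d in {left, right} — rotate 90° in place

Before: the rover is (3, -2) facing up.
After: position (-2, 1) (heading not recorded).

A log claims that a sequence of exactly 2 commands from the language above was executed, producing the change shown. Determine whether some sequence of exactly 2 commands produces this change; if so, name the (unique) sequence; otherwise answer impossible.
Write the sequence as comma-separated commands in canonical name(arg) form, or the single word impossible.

arc(left, 3), straight(2)

key: order matters: swapping arc(left, 3) and straight(2) lands elsewhere
begin: (3, -2) facing up
t=1 arc(left, 3) ⇒ (0, 1) facing left
t=2 straight(2) ⇒ (-2, 1) facing left
no other 2-command option fits: unique.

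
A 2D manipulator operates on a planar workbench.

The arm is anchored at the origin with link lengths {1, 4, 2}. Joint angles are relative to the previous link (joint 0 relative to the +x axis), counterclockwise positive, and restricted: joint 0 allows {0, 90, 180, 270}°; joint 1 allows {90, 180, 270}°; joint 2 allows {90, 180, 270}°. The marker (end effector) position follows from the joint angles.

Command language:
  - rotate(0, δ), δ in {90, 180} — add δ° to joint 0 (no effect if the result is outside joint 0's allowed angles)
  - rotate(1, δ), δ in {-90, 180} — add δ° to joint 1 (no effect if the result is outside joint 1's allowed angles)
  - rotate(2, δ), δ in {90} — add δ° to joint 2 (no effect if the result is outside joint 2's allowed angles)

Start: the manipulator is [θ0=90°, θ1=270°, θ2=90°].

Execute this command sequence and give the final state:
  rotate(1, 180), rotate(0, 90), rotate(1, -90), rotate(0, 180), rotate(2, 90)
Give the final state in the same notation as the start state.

initial: [θ0=90°, θ1=270°, θ2=90°]
[1] after rotate(1, 180): [θ0=90°, θ1=90°, θ2=90°]
[2] after rotate(0, 90): [θ0=180°, θ1=90°, θ2=90°]
[3] after rotate(1, -90): [θ0=180°, θ1=90°, θ2=90°]
[4] after rotate(0, 180): [θ0=0°, θ1=90°, θ2=90°]
[5] after rotate(2, 90): [θ0=0°, θ1=90°, θ2=180°]

[θ0=0°, θ1=90°, θ2=180°]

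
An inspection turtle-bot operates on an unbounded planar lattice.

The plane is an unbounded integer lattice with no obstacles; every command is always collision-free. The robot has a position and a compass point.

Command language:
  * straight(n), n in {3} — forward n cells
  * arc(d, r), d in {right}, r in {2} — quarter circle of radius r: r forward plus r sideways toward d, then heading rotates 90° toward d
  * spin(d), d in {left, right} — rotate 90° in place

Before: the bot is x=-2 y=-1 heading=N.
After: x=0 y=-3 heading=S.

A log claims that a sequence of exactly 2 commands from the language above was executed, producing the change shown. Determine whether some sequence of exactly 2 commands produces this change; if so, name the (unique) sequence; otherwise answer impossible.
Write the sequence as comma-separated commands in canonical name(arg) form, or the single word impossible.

spin(right), arc(right, 2)

key: position moved to (0,-3) AND the heading swung to S — translation plus rotation needed
initial: x=-2 y=-1 heading=N
t=1 spin(right) ⇒ x=-2 y=-1 heading=E
t=2 arc(right, 2) ⇒ x=0 y=-3 heading=S
all 16 alternatives checked — unique.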